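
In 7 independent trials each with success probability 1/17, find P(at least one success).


P(at least one) = 1 - P(none)
P(none) = (1 - 1/17)^7 = (16/17)^7 = 268435456/410338673
P(at least one) = 1 - 268435456/410338673 = 141903217/410338673

141903217/410338673


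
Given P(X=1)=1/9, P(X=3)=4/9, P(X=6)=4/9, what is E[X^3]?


E[X^3] = sum(g(x)*P(x))
= 1*1/9 + 27*4/9 + 216*4/9
= 973/9

973/9


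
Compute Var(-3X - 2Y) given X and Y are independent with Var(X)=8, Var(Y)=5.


Independence => Cov(X,Y)=0
Var(-3X - 2Y) = (-3)^2*Var(X) + (-2)^2*Var(Y)
= 9*8 + 4*5 = 92

92


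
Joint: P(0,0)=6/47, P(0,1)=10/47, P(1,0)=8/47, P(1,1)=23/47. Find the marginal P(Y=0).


P(Y=0) = P(0,0)+P(1,0) = 6/47 + 8/47 = 14/47

14/47


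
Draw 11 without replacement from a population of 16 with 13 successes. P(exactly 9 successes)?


P(X=9) = C(13,9)*C(3,2) / C(16,11)
= 715*3 / 4368
= 2145/4368 = 55/112

55/112


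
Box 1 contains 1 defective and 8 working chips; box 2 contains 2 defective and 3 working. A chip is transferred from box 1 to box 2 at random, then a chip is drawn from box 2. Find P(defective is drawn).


P(transfer defective) = 1/9; P(transfer working) = 8/9
If defective transferred: Urn II has 3 defective of 6, so P(defective|defective moved) = 1/2
If working transferred: Urn II has 2 defective of 6, so P(defective|working moved) = 1/3
By total probability: P(defective) = 1/9*1/2 + 8/9*1/3 = 19/54

19/54


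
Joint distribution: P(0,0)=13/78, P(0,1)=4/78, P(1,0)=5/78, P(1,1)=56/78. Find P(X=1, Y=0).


Read from table: P(X=1, Y=0) = 5/78

5/78


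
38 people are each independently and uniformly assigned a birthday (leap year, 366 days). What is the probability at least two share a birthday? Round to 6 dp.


P(all different) = prod((366-i)/366 for i=0..37) = 0.136703
P(at least one match) = 1 - 0.136703 = 0.863297

0.863297


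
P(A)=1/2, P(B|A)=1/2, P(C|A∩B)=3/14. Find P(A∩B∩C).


P(A∩B∩C) = P(A) * P(B|A) * P(C|A∩B)
= 1/2 * 1/2 * 3/14
= 1/4 * 3/14 = 3/56

3/56


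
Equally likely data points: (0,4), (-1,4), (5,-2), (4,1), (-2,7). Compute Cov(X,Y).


E[X]=6/5, E[Y]=14/5, E[XY]=-24/5
Cov(X,Y) = E[XY] - E[X]E[Y] = -24/5 - 6/5*14/5 = -204/25

-204/25


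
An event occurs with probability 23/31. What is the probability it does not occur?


P(A') = 1 - P(A) = 1 - 23/31 = 8/31

8/31


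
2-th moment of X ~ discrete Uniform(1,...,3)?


E[X^2] = (1/3) * sum(x^2 for x=1..3)
= 14/3

14/3


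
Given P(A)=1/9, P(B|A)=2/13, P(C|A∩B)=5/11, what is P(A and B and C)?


P(A∩B∩C) = P(A) * P(B|A) * P(C|A∩B)
= 1/9 * 2/13 * 5/11
= 2/117 * 5/11 = 10/1287

10/1287


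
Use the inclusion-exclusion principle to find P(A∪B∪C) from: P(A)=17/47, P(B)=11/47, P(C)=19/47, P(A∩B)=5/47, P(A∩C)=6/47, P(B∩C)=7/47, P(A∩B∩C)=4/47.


P(A∪B∪C) = P(A)+P(B)+P(C) - P(AB)-P(AC)-P(BC) + P(ABC)
= 17/47+11/47+19/47 - 5/47-6/47-7/47 + 4/47
= 33/47

33/47


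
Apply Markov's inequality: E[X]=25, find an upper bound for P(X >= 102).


Markov: P(X >= a) <= E[X]/a
P(X >= 102) <= 25/102

25/102


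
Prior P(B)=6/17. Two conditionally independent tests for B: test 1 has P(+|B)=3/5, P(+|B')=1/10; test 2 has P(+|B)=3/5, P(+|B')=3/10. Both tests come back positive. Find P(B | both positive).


After test 1: P(+) = 3/5*6/17 + 1/10*11/17 = 47/170
P(B|+) = (18/85)/(47/170) = 36/47
After test 2 (use post1 as new prior): P(+) = 3/5*36/47 + 3/10*11/47 = 249/470
P(B|+,+) = (108/235)/(249/470) = 72/83

72/83


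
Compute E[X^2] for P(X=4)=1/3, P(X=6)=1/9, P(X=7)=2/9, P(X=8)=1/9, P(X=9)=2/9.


E[X^2] = sum(g(x)*P(x))
= 16*1/3 + 36*1/9 + 49*2/9 + 64*1/9 + 81*2/9
= 136/3

136/3


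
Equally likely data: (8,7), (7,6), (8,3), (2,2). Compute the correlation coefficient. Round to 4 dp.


Cov(X,Y) = 3.3750, Var(X) = 6.1875, Var(Y) = 4.2500
rho = Cov/(sqrt(VarX)*sqrt(VarY)) = 0.6581

0.6581


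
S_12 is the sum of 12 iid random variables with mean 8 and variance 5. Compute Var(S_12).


By independence, Var(S_n) = n*Var(X_1) = 12*5 = 60

60


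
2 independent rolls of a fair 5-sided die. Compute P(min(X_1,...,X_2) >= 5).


P(min >= 5) = P(all X_i >= 5) = (P(X_1 >= 5))^2
= (1/5)^2 = 1/25

1/25


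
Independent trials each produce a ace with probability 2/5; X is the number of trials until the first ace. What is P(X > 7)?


P(X > 7) = P(first 7 trials all fail) = (1-p)^7 = (3/5)^7 = 2187/78125

2187/78125


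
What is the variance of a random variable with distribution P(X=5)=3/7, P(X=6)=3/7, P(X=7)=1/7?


E[X] = 40/7, E[X^2] = 232/7
Var(X) = E[X^2] - (E[X])^2 = 232/7 - (40/7)^2 = 24/49

24/49


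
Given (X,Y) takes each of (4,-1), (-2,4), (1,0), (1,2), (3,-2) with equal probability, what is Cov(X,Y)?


E[X]=7/5, E[Y]=3/5, E[XY]=-16/5
Cov(X,Y) = E[XY] - E[X]E[Y] = -16/5 - 7/5*3/5 = -101/25

-101/25


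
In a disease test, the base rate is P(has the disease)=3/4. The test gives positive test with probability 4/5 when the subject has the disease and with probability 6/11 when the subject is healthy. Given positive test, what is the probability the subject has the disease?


P(A) = P(A|B)P(B) + P(A|B')P(B') = 4/5*3/4 + 6/11*1/4 = 81/110
P(B|A) = P(A|B)P(B)/P(A) = (3/5)/(81/110) = 22/27

22/27


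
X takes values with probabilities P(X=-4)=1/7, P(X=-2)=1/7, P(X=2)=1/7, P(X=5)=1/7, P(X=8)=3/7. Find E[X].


E[X] = sum(x * P(x))
= -4*1/7 - 2*1/7 + 2*1/7 + 5*1/7 + 8*3/7
= 25/7

25/7


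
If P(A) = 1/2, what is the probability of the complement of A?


P(A') = 1 - P(A) = 1 - 1/2 = 1/2

1/2


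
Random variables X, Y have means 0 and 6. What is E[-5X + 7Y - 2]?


E[-5X + 7Y - 2] = -5*E[X] + 7*E[Y] - 2
= (-5)*(0) + (7)*(6) + (-2)
= 0 + 42 - 2 = 40

40


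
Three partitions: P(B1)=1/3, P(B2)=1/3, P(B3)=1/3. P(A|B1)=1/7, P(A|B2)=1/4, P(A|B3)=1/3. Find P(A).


P(A) = P(A|B1)P(B1) + P(A|B2)P(B2) + P(A|B3)P(B3)
= 1/7*1/3 + 1/4*1/3 + 1/3*1/3
= 1/21 + 1/12 + 1/9 = 61/252

61/252


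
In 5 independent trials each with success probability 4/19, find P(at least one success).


P(at least one) = 1 - P(none)
P(none) = (1 - 4/19)^5 = (15/19)^5 = 759375/2476099
P(at least one) = 1 - 759375/2476099 = 1716724/2476099

1716724/2476099


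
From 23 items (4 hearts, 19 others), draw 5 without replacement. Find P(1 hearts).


P(X=1) = C(4,1)*C(19,4) / C(23,5)
= 4*3876 / 33649
= 15504/33649 = 816/1771

816/1771


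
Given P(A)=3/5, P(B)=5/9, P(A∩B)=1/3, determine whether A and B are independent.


P(A)*P(B) = 3/5*5/9 = 1/3
P(A∩B) = 1/3, which equals P(A)P(B), so independent

Yes, A and B are independent


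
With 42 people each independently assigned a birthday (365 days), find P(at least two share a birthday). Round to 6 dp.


P(all different) = prod((365-i)/365 for i=0..41) = 0.085970
P(at least one match) = 1 - 0.085970 = 0.914030

0.914030


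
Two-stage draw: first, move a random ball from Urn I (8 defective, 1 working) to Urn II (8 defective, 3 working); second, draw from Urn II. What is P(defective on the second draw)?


P(transfer defective) = 8/9; P(transfer working) = 1/9
If defective transferred: Urn II has 9 defective of 12, so P(defective|defective moved) = 3/4
If working transferred: Urn II has 8 defective of 12, so P(defective|working moved) = 2/3
By total probability: P(defective) = 8/9*3/4 + 1/9*2/3 = 20/27

20/27


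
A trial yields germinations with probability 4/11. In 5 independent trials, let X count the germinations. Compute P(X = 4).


P(X=4) = C(5,4) * p^4 * (1-p)^1
= 5 * 256/14641 * 7/11
= 8960/161051

8960/161051


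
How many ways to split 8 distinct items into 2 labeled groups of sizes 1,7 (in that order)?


8! = 40320
Denominator: 1!=1 * 7!=5040
Coefficient = 40320 / 5040 = 8

8


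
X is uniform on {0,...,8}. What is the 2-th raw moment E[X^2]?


E[X^2] = (1/9) * sum(x^2 for x=0..8)
= 204/9 = 68/3

68/3


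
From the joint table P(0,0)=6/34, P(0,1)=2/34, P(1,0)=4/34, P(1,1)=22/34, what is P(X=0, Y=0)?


Read from table: P(X=0, Y=0) = 6/34 = 3/17

3/17


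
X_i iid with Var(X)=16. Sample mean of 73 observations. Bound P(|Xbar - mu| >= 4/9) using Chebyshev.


Var(Xbar) = Var(X)/n = 16/73
Chebyshev: P(|Xbar-mu| >= 4/9) <= Var(Xbar)/(4/9)^2 = (16/73)/(16/81) = 81/73
Bound exceeds 1, so trivial bound: 1

1


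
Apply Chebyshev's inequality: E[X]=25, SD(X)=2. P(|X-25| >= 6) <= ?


k = 6/2 = 3
Chebyshev: P(|X-mu| >= k*sigma) <= 1/k^2 = 1/3^2 = 1/9

1/9


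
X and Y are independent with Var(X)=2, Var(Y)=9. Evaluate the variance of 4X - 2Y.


Independence => Cov(X,Y)=0
Var(4X - 2Y) = 4^2*Var(X) + (-2)^2*Var(Y)
= 16*2 + 4*9 = 68

68


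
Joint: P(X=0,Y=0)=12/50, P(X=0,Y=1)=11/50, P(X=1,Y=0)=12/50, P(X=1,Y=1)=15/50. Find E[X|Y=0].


P(Y=0) = 24/50
E[X|Y=0] = (0*12 + 1*12)/24 = 12/24 = 1/2

1/2


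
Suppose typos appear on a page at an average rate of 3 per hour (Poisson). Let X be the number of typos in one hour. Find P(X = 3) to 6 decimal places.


P(X=3) = e^(-3) * 3^3 / 3!
≈ 0.04978706837 * 27 / 6
≈ 0.224042

0.224042


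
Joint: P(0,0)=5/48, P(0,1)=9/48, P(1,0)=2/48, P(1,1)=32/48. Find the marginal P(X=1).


P(X=1) = P(1,0)+P(1,1) = 2/48 + 32/48 = 34/48 = 17/24

17/24


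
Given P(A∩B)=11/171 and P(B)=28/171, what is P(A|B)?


P(A|B) = P(A∩B)/P(B) = (11/171)/(28/171) = 11/28

11/28


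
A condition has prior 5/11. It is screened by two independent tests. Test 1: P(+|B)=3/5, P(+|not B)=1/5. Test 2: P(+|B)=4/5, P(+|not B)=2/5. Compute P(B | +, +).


After test 1: P(+) = 3/5*5/11 + 1/5*6/11 = 21/55
P(B|+) = (3/11)/(21/55) = 5/7
After test 2 (use post1 as new prior): P(+) = 4/5*5/7 + 2/5*2/7 = 24/35
P(B|+,+) = (4/7)/(24/35) = 5/6

5/6


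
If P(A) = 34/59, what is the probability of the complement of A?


P(A') = 1 - P(A) = 1 - 34/59 = 25/59

25/59


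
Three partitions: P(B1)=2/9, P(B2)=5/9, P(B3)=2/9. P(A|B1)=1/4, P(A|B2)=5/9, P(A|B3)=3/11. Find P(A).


P(A) = P(A|B1)P(B1) + P(A|B2)P(B2) + P(A|B3)P(B3)
= 1/4*2/9 + 5/9*5/9 + 3/11*2/9
= 1/18 + 25/81 + 2/33 = 757/1782

757/1782


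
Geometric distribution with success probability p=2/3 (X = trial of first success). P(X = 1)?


P(X=1) = (1-p)^0 * p = (1/3)^0 * 2/3
= 1 * 2/3 = 2/3

2/3


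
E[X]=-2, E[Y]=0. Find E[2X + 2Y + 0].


E[2X + 2Y + 0] = 2*E[X] + 2*E[Y] + 0
= (2)*(-2) + (2)*(0) + (0)
= -4 + 0 + 0 = -4

-4


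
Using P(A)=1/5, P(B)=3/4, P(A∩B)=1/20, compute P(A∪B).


P(A∪B) = P(A) + P(B) - P(A∩B)
= 1/5 + 3/4 - 1/20 = 9/10

9/10


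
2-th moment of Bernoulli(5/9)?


For Bernoulli: X in {0,1}
E[X^2] = 0^2*(1-5/9) + 1^2*5/9 = 5/9

5/9


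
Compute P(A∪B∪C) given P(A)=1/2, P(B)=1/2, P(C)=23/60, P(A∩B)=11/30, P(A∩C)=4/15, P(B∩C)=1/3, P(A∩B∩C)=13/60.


P(A∪B∪C) = P(A)+P(B)+P(C) - P(AB)-P(AC)-P(BC) + P(ABC)
= 1/2+1/2+23/60 - 11/30-4/15-1/3 + 13/60
= 19/30

19/30


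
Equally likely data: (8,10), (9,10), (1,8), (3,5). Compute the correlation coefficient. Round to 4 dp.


Cov(X,Y) = 4.9375, Var(X) = 11.1875, Var(Y) = 4.1875
rho = Cov/(sqrt(VarX)*sqrt(VarY)) = 0.7214

0.7214


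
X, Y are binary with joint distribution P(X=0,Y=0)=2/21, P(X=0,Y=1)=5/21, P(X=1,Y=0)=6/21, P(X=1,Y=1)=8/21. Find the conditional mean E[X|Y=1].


P(Y=1) = 13/21
E[X|Y=1] = (0*5 + 1*8)/13 = 8/13

8/13


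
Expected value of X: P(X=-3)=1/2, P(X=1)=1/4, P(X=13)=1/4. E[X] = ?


E[X] = sum(x * P(x))
= -3*1/2 + 1*1/4 + 13*1/4
= 2

2


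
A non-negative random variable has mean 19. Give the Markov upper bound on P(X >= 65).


Markov: P(X >= a) <= E[X]/a
P(X >= 65) <= 19/65

19/65


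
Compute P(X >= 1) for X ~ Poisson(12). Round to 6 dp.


P(X>=1) = 1 - P(X<=0) = 1 - (e^(-12)*12^0/0!)
≈ 1 - 0.0000061442 = 0.9999938558
≈ 0.999994

0.999994


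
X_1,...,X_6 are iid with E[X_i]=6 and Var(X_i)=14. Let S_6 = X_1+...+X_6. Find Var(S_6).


By independence, Var(S_n) = n*Var(X_1) = 6*14 = 84

84


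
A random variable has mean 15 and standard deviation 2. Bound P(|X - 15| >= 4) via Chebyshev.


k = 4/2 = 2
Chebyshev: P(|X-mu| >= k*sigma) <= 1/k^2 = 1/2^2 = 1/4

1/4


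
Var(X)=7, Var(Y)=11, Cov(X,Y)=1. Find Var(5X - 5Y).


Var(5X - 5Y) = 5^2*Var(X) + (-5)^2*Var(Y) + 2*5*(-5)*Cov(X,Y)
= 25*7 + 25*11 - 50*1
= 175 + 275 - 50 = 400

400


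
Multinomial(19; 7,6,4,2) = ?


19! = 121645100408832000
Denominator: 7!=5040 * 6!=720 * 4!=24 * 2!=2
Coefficient = 121645100408832000 / 174182400 = 698377680

698377680


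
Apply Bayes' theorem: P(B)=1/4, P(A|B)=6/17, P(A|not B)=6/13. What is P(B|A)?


P(A) = P(A|B)P(B) + P(A|B')P(B') = 6/17*1/4 + 6/13*3/4 = 96/221
P(B|A) = P(A|B)P(B)/P(A) = (3/34)/(96/221) = 13/64

13/64


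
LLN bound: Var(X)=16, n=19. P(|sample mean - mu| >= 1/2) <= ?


Var(Xbar) = Var(X)/n = 16/19
Chebyshev: P(|Xbar-mu| >= 1/2) <= Var(Xbar)/(1/2)^2 = (16/19)/(1/4) = 64/19
Bound exceeds 1, so trivial bound: 1

1


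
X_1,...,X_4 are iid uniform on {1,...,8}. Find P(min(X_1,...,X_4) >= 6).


P(min >= 6) = P(all X_i >= 6) = (P(X_1 >= 6))^4
= (3/8)^4 = 81/4096

81/4096


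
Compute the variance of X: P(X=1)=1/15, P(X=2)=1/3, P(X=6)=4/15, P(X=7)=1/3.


E[X] = 14/3, E[X^2] = 82/3
Var(X) = E[X^2] - (E[X])^2 = 82/3 - (14/3)^2 = 50/9

50/9


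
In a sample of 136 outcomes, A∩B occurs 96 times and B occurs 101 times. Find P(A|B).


P(A|B) = P(A∩B)/P(B) = (96/136)/(101/136) = 96/101

96/101


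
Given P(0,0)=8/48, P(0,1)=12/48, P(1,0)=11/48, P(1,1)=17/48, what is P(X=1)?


P(X=1) = P(1,0)+P(1,1) = 11/48 + 17/48 = 28/48 = 7/12

7/12


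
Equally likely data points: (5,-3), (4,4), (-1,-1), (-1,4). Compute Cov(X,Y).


E[X]=7/4, E[Y]=1, E[XY]=-1/2
Cov(X,Y) = E[XY] - E[X]E[Y] = -1/2 - 7/4*1 = -9/4

-9/4


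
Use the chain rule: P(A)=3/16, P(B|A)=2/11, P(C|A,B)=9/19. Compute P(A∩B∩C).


P(A∩B∩C) = P(A) * P(B|A) * P(C|A∩B)
= 3/16 * 2/11 * 9/19
= 3/88 * 9/19 = 27/1672

27/1672


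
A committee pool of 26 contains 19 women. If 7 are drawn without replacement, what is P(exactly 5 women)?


P(X=5) = C(19,5)*C(7,2) / C(26,7)
= 11628*21 / 657800
= 244188/657800 = 61047/164450

61047/164450


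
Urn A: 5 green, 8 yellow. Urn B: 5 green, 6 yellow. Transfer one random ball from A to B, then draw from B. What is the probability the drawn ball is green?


P(transfer green) = 5/13; P(transfer yellow) = 8/13
If green transferred: Urn II has 6 green of 12, so P(green|green moved) = 1/2
If yellow transferred: Urn II has 5 green of 12, so P(green|yellow moved) = 5/12
By total probability: P(green) = 5/13*1/2 + 8/13*5/12 = 35/78

35/78


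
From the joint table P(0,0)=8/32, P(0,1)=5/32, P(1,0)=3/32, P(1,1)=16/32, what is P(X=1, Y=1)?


Read from table: P(X=1, Y=1) = 16/32 = 1/2

1/2


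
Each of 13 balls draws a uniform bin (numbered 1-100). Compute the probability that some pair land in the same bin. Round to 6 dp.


P(all different) = prod((100-i)/100 for i=0..12) = 0.442775
P(at least one match) = 1 - 0.442775 = 0.557225

0.557225


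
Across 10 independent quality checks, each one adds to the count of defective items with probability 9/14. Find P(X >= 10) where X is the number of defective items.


P(X>=10) = P(X=10)
= 3486784401/289254654976
= 3486784401/289254654976

3486784401/289254654976


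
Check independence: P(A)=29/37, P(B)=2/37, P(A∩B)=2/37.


P(A)*P(B) = 29/37*2/37 = 58/1369
P(A∩B) = 2/37 != 58/1369, so not independent

No, A and B are not independent


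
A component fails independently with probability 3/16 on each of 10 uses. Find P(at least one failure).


P(at least one) = 1 - P(none)
P(none) = (1 - 3/16)^10 = (13/16)^10 = 137858491849/1099511627776
P(at least one) = 1 - 137858491849/1099511627776 = 961653135927/1099511627776

961653135927/1099511627776


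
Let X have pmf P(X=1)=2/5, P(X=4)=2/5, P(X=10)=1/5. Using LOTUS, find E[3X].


E[3X] = sum(g(x)*P(x))
= 3*2/5 + 12*2/5 + 30*1/5
= 12

12


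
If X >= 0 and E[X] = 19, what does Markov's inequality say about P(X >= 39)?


Markov: P(X >= a) <= E[X]/a
P(X >= 39) <= 19/39

19/39


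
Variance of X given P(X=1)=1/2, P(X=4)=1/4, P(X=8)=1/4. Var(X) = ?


E[X] = 7/2, E[X^2] = 41/2
Var(X) = E[X^2] - (E[X])^2 = 41/2 - (7/2)^2 = 33/4

33/4


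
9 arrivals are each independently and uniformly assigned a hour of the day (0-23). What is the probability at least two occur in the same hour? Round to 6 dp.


P(all different) = prod((24-i)/24 for i=0..8) = 0.179599
P(at least one match) = 1 - 0.179599 = 0.820401

0.820401


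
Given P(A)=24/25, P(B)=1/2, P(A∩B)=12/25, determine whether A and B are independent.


P(A)*P(B) = 24/25*1/2 = 12/25
P(A∩B) = 12/25, which equals P(A)P(B), so independent

Yes, A and B are independent


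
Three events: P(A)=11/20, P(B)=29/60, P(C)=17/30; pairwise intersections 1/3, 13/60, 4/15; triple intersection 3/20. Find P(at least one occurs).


P(A∪B∪C) = P(A)+P(B)+P(C) - P(AB)-P(AC)-P(BC) + P(ABC)
= 11/20+29/60+17/30 - 1/3-13/60-4/15 + 3/20
= 14/15

14/15


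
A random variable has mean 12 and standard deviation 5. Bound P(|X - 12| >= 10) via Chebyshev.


k = 10/5 = 2
Chebyshev: P(|X-mu| >= k*sigma) <= 1/k^2 = 1/2^2 = 1/4

1/4


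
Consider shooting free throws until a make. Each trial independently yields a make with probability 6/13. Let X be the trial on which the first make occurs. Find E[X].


For geometric (trials until first success), E[X] = 1/p = 1/(6/13) = 13/6

13/6


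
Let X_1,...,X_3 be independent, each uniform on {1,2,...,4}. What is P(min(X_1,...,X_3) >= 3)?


P(min >= 3) = P(all X_i >= 3) = (P(X_1 >= 3))^3
= (2/4)^3 = (1/2)^3 = 1/8

1/8


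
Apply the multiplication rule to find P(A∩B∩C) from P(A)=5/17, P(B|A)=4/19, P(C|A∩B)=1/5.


P(A∩B∩C) = P(A) * P(B|A) * P(C|A∩B)
= 5/17 * 4/19 * 1/5
= 20/323 * 1/5 = 4/323

4/323


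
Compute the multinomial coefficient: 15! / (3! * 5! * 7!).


15! = 1307674368000
Denominator: 3!=6 * 5!=120 * 7!=5040
Coefficient = 1307674368000 / 3628800 = 360360

360360


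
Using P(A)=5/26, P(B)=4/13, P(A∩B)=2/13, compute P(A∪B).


P(A∪B) = P(A) + P(B) - P(A∩B)
= 5/26 + 4/13 - 2/13 = 9/26

9/26


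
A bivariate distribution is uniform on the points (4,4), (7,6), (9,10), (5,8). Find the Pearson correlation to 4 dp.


Cov(X,Y) = 3.2500, Var(X) = 3.6875, Var(Y) = 5.0000
rho = Cov/(sqrt(VarX)*sqrt(VarY)) = 0.7569

0.7569


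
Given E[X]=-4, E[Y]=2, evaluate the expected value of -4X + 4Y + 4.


E[-4X + 4Y + 4] = -4*E[X] + 4*E[Y] + 4
= (-4)*(-4) + (4)*(2) + (4)
= 16 + 8 + 4 = 28

28


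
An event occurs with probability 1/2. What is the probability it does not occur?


P(A') = 1 - P(A) = 1 - 1/2 = 1/2

1/2


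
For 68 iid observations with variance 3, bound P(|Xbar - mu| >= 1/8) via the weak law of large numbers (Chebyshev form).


Var(Xbar) = Var(X)/n = 3/68
Chebyshev: P(|Xbar-mu| >= 1/8) <= Var(Xbar)/(1/8)^2 = (3/68)/(1/64) = 48/17
Bound exceeds 1, so trivial bound: 1

1


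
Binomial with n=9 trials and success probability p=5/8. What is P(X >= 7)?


P(X>=7) = P(X=7) + P(X=8) + P(X=9)
= 6328125/33554432 + 10546875/134217728 + 1953125/134217728
= 9453125/33554432

9453125/33554432


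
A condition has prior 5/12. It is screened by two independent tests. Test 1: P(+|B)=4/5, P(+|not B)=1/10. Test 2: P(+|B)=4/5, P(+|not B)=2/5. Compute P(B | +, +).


After test 1: P(+) = 4/5*5/12 + 1/10*7/12 = 47/120
P(B|+) = (1/3)/(47/120) = 40/47
After test 2 (use post1 as new prior): P(+) = 4/5*40/47 + 2/5*7/47 = 174/235
P(B|+,+) = (32/47)/(174/235) = 80/87

80/87


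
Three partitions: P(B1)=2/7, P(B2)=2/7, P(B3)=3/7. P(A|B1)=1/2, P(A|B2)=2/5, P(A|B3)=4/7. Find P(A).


P(A) = P(A|B1)P(B1) + P(A|B2)P(B2) + P(A|B3)P(B3)
= 1/2*2/7 + 2/5*2/7 + 4/7*3/7
= 1/7 + 4/35 + 12/49 = 123/245

123/245


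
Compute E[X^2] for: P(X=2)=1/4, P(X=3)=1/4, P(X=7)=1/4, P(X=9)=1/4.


E[X^2] = sum(x^2 * P(x))
= 4*1/4 + 9*1/4 + 49*1/4 + 81*1/4
= 143/4

143/4


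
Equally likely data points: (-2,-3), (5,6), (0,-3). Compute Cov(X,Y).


E[X]=1, E[Y]=0, E[XY]=12
Cov(X,Y) = E[XY] - E[X]E[Y] = 12 - 1*0 = 12

12


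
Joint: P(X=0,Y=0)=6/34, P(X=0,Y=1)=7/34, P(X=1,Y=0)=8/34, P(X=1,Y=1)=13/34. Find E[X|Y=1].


P(Y=1) = 20/34
E[X|Y=1] = (0*7 + 1*13)/20 = 13/20

13/20


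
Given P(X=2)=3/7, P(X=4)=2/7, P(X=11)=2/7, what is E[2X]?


E[2X] = sum(g(x)*P(x))
= 4*3/7 + 8*2/7 + 22*2/7
= 72/7

72/7


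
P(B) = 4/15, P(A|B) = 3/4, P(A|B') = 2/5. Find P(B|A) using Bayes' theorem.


P(A) = P(A|B)P(B) + P(A|B')P(B') = 3/4*4/15 + 2/5*11/15 = 37/75
P(B|A) = P(A|B)P(B)/P(A) = (1/5)/(37/75) = 15/37

15/37


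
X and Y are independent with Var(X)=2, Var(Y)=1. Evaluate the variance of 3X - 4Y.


Independence => Cov(X,Y)=0
Var(3X - 4Y) = 3^2*Var(X) + (-4)^2*Var(Y)
= 9*2 + 16*1 = 34

34


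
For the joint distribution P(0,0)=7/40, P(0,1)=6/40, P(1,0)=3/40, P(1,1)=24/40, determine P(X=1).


P(X=1) = P(1,0)+P(1,1) = 3/40 + 24/40 = 27/40

27/40


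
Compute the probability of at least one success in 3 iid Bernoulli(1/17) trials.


P(at least one) = 1 - P(none)
P(none) = (1 - 1/17)^3 = (16/17)^3 = 4096/4913
P(at least one) = 1 - 4096/4913 = 817/4913

817/4913


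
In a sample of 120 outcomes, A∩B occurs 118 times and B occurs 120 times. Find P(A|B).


P(A|B) = P(A∩B)/P(B) = (118/120)/(120/120) = 118/120 = 59/60

59/60


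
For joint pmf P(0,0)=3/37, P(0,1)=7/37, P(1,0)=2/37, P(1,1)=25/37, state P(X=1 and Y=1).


Read from table: P(X=1, Y=1) = 25/37

25/37


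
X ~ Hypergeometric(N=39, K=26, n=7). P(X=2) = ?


P(X=2) = C(26,2)*C(13,5) / C(39,7)
= 325*1287 / 15380937
= 418275/15380937 = 325/11951

325/11951


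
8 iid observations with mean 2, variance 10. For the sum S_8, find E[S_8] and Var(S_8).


E[S_n] = n*mu = 8*2 = 16
Var(S_n) = n*sigma^2 = 8*10 = 80

E[S_8]=16, Var(S_8)=80


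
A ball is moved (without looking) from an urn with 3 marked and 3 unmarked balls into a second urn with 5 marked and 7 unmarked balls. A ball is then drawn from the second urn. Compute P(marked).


P(transfer marked) = 3/6 = 1/2; P(transfer unmarked) = 1/2
If marked transferred: Urn II has 6 marked of 13, so P(marked|marked moved) = 6/13
If unmarked transferred: Urn II has 5 marked of 13, so P(marked|unmarked moved) = 5/13
By total probability: P(marked) = 1/2*6/13 + 1/2*5/13 = 11/26

11/26


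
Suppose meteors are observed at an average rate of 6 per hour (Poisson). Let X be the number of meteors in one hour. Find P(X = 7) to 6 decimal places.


P(X=7) = e^(-6) * 6^7 / 7!
≈ 0.002478752177 * 279936 / 5040
≈ 0.137677

0.137677


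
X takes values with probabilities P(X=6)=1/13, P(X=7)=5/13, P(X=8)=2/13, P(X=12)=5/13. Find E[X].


E[X] = sum(x * P(x))
= 6*1/13 + 7*5/13 + 8*2/13 + 12*5/13
= 9

9


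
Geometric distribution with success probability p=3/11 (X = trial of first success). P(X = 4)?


P(X=4) = (1-p)^3 * p = (8/11)^3 * 3/11
= 512/1331 * 3/11 = 1536/14641

1536/14641


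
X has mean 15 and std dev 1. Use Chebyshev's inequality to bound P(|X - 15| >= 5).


k = 5/1 = 5
Chebyshev: P(|X-mu| >= k*sigma) <= 1/k^2 = 1/5^2 = 1/25

1/25


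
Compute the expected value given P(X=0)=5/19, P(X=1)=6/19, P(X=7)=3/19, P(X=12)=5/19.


E[X] = sum(x * P(x))
= 0*5/19 + 1*6/19 + 7*3/19 + 12*5/19
= 87/19

87/19


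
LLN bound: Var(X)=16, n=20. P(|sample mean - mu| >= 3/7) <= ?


Var(Xbar) = Var(X)/n = 16/20
Chebyshev: P(|Xbar-mu| >= 3/7) <= Var(Xbar)/(3/7)^2 = (4/5)/(9/49) = 196/45
Bound exceeds 1, so trivial bound: 1

1


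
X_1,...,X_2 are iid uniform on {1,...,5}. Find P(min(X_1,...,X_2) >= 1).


P(min >= 1) = P(all X_i >= 1) = (P(X_1 >= 1))^2
= (5/5)^2 = 1^2 = 1

1


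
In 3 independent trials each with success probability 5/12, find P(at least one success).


P(at least one) = 1 - P(none)
P(none) = (1 - 5/12)^3 = (7/12)^3 = 343/1728
P(at least one) = 1 - 343/1728 = 1385/1728

1385/1728


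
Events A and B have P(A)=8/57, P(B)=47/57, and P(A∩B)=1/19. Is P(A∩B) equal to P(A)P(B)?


P(A)*P(B) = 8/57*47/57 = 376/3249
P(A∩B) = 1/19 != 376/3249, so not independent

No, A and B are not independent


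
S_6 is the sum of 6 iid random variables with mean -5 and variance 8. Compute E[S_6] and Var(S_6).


E[S_n] = n*mu = 6*-5 = -30
Var(S_n) = n*sigma^2 = 6*8 = 48

E[S_6]=-30, Var(S_6)=48


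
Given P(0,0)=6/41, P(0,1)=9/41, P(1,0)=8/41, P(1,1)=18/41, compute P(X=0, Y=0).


Read from table: P(X=0, Y=0) = 6/41

6/41


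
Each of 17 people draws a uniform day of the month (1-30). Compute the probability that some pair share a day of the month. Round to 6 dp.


P(all different) = prod((30-i)/30 for i=0..16) = 0.003299
P(at least one match) = 1 - 0.003299 = 0.996701

0.996701


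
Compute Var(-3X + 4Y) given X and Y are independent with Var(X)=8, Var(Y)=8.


Independence => Cov(X,Y)=0
Var(-3X + 4Y) = (-3)^2*Var(X) + 4^2*Var(Y)
= 9*8 + 16*8 = 200

200


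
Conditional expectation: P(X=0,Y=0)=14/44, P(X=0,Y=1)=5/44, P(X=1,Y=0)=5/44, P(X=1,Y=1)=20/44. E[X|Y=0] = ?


P(Y=0) = 19/44
E[X|Y=0] = (0*14 + 1*5)/19 = 5/19

5/19


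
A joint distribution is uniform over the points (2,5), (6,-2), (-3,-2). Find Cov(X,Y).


E[X]=5/3, E[Y]=1/3, E[XY]=4/3
Cov(X,Y) = E[XY] - E[X]E[Y] = 4/3 - 5/3*1/3 = 7/9

7/9


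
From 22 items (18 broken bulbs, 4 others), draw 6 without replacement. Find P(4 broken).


P(X=4) = C(18,4)*C(4,2) / C(22,6)
= 3060*6 / 74613
= 18360/74613 = 360/1463

360/1463


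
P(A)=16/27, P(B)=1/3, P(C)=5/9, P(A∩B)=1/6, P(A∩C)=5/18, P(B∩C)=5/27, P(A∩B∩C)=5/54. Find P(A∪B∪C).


P(A∪B∪C) = P(A)+P(B)+P(C) - P(AB)-P(AC)-P(BC) + P(ABC)
= 16/27+1/3+5/9 - 1/6-5/18-5/27 + 5/54
= 17/18

17/18


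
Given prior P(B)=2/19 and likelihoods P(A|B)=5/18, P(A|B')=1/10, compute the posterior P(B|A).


P(A) = P(A|B)P(B) + P(A|B')P(B') = 5/18*2/19 + 1/10*17/19 = 203/1710
P(B|A) = P(A|B)P(B)/P(A) = (5/171)/(203/1710) = 50/203

50/203


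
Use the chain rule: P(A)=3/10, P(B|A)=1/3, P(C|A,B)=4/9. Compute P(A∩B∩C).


P(A∩B∩C) = P(A) * P(B|A) * P(C|A∩B)
= 3/10 * 1/3 * 4/9
= 1/10 * 4/9 = 2/45

2/45


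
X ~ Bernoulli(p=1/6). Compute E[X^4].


For Bernoulli: X in {0,1}
E[X^4] = 0^4*(1-1/6) + 1^4*1/6 = 1/6

1/6


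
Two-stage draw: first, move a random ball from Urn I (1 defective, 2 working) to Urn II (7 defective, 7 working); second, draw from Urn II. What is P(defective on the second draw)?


P(transfer defective) = 1/3; P(transfer working) = 2/3
If defective transferred: Urn II has 8 defective of 15, so P(defective|defective moved) = 8/15
If working transferred: Urn II has 7 defective of 15, so P(defective|working moved) = 7/15
By total probability: P(defective) = 1/3*8/15 + 2/3*7/15 = 22/45

22/45


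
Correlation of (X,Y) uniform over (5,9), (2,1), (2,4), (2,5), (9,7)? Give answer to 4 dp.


Cov(X,Y) = 4.8000, Var(X) = 7.6000, Var(Y) = 7.3600
rho = Cov/(sqrt(VarX)*sqrt(VarY)) = 0.6418

0.6418


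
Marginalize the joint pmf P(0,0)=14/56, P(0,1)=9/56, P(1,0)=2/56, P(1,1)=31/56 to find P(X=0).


P(X=0) = P(0,0)+P(0,1) = 14/56 + 9/56 = 23/56

23/56


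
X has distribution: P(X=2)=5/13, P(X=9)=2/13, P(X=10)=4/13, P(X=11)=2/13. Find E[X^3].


E[X^3] = sum(g(x)*P(x))
= 8*5/13 + 729*2/13 + 1000*4/13 + 1331*2/13
= 8160/13

8160/13


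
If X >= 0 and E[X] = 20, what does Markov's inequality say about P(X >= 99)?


Markov: P(X >= a) <= E[X]/a
P(X >= 99) <= 20/99

20/99


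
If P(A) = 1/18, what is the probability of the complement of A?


P(A') = 1 - P(A) = 1 - 1/18 = 17/18

17/18


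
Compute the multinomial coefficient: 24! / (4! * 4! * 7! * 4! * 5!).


24! = 620448401733239439360000
Denominator: 4!=24 * 4!=24 * 7!=5040 * 4!=24 * 5!=120
Coefficient = 620448401733239439360000 / 8360755200 = 74209612276800

74209612276800


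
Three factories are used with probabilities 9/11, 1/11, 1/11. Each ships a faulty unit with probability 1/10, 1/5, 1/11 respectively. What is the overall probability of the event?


P(A) = P(A|B1)P(B1) + P(A|B2)P(B2) + P(A|B3)P(B3)
= 1/10*9/11 + 1/5*1/11 + 1/11*1/11
= 9/110 + 1/55 + 1/121 = 131/1210

131/1210


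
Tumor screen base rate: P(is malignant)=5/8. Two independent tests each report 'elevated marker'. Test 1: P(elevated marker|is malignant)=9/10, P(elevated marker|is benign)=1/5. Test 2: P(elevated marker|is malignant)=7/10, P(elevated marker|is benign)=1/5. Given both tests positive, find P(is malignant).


After test 1: P(+) = 9/10*5/8 + 1/5*3/8 = 51/80
P(B|+) = (9/16)/(51/80) = 15/17
After test 2 (use post1 as new prior): P(+) = 7/10*15/17 + 1/5*2/17 = 109/170
P(B|+,+) = (21/34)/(109/170) = 105/109

105/109


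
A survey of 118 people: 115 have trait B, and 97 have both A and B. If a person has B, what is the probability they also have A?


P(A|B) = P(A∩B)/P(B) = (97/118)/(115/118) = 97/115

97/115


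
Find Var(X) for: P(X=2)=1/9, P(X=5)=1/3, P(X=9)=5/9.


E[X] = 62/9, E[X^2] = 484/9
Var(X) = E[X^2] - (E[X])^2 = 484/9 - (62/9)^2 = 512/81

512/81


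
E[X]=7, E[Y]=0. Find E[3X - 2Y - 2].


E[3X - 2Y - 2] = 3*E[X] - 2*E[Y] - 2
= (3)*(7) + (-2)*(0) + (-2)
= 21 + 0 - 2 = 19

19


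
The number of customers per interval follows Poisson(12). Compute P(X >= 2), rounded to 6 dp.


P(X>=2) = 1 - P(X<=1) = 1 - (e^(-12)*12^0/0! + e^(-12)*12^1/1!)
≈ 1 - (0.0000061442 + 0.0000737305)
= 1 - 0.0000798747 = 0.9999201253
≈ 0.999920

0.999920


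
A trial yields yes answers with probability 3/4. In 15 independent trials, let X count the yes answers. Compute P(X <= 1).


P(X<=1) = P(X=0) + P(X=1)
= 1/1073741824 + 45/1073741824
= 23/536870912

23/536870912


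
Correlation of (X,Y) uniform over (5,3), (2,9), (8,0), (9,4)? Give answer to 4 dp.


Cov(X,Y) = -6.7500, Var(X) = 7.5000, Var(Y) = 10.5000
rho = Cov/(sqrt(VarX)*sqrt(VarY)) = -0.7606

-0.7606


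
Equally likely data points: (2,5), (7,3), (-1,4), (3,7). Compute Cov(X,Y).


E[X]=11/4, E[Y]=19/4, E[XY]=12
Cov(X,Y) = E[XY] - E[X]E[Y] = 12 - 11/4*19/4 = -17/16

-17/16


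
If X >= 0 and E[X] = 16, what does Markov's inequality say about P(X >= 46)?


Markov: P(X >= a) <= E[X]/a
P(X >= 46) <= 16/46 = 8/23

8/23


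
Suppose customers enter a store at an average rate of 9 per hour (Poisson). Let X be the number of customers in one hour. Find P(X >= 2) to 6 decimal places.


P(X>=2) = 1 - P(X<=1) = 1 - (e^(-9)*9^0/0! + e^(-9)*9^1/1!)
≈ 1 - (0.0001234098 + 0.0011106882)
= 1 - 0.0012340980 = 0.9987659020
≈ 0.998766

0.998766


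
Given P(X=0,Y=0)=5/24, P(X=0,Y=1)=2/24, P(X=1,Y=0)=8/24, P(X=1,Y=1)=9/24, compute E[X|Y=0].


P(Y=0) = 13/24
E[X|Y=0] = (0*5 + 1*8)/13 = 8/13

8/13


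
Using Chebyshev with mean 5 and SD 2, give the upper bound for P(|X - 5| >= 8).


k = 8/2 = 4
Chebyshev: P(|X-mu| >= k*sigma) <= 1/k^2 = 1/4^2 = 1/16

1/16


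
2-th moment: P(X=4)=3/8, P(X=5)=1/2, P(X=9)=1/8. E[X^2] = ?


E[X^2] = sum(x^2 * P(x))
= 16*3/8 + 25*1/2 + 81*1/8
= 229/8

229/8


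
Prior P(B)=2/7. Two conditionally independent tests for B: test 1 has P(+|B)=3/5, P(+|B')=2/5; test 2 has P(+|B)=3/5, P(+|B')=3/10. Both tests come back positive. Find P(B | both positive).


After test 1: P(+) = 3/5*2/7 + 2/5*5/7 = 16/35
P(B|+) = (6/35)/(16/35) = 3/8
After test 2 (use post1 as new prior): P(+) = 3/5*3/8 + 3/10*5/8 = 33/80
P(B|+,+) = (9/40)/(33/80) = 6/11

6/11


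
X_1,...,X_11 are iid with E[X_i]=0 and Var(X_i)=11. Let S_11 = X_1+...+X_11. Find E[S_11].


E[S_n] = n*E[X_1] = 11*0 = 0

0


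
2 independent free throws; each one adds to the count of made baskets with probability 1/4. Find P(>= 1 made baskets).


P(at least one) = 1 - P(none)
P(none) = (1 - 1/4)^2 = (3/4)^2 = 9/16
P(at least one) = 1 - 9/16 = 7/16

7/16


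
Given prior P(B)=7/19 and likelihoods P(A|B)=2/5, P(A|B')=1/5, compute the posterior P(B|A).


P(A) = P(A|B)P(B) + P(A|B')P(B') = 2/5*7/19 + 1/5*12/19 = 26/95
P(B|A) = P(A|B)P(B)/P(A) = (14/95)/(26/95) = 7/13

7/13


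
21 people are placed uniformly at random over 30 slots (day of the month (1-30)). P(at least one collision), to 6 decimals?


P(all different) = prod((30-i)/30 for i=0..20) = 0.000070
P(at least one match) = 1 - 0.000070 = 0.999930

0.999930


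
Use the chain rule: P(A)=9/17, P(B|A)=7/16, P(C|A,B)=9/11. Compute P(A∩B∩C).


P(A∩B∩C) = P(A) * P(B|A) * P(C|A∩B)
= 9/17 * 7/16 * 9/11
= 63/272 * 9/11 = 567/2992

567/2992


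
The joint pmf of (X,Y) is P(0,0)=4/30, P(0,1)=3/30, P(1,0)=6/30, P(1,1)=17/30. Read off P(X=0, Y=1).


Read from table: P(X=0, Y=1) = 3/30 = 1/10

1/10


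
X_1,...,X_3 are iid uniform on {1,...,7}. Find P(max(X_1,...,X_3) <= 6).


P(max <= 6) = P(all X_i <= 6) = (P(X_1 <= 6))^3
= (6/7)^3 = 216/343

216/343


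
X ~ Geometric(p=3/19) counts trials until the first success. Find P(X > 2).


P(X > 2) = P(first 2 trials all fail) = (1-p)^2 = (16/19)^2 = 256/361

256/361


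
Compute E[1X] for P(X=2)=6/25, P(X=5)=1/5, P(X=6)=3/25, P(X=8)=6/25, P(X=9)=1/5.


E[1X] = sum(g(x)*P(x))
= 2*6/25 + 5*1/5 + 6*3/25 + 8*6/25 + 9*1/5
= 148/25

148/25


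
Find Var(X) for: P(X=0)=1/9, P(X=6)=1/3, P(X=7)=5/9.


E[X] = 53/9, E[X^2] = 353/9
Var(X) = E[X^2] - (E[X])^2 = 353/9 - (53/9)^2 = 368/81

368/81


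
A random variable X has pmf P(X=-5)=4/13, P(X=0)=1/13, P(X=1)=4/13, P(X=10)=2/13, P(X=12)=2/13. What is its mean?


E[X] = sum(x * P(x))
= -5*4/13 + 0*1/13 + 1*4/13 + 10*2/13 + 12*2/13
= 28/13

28/13


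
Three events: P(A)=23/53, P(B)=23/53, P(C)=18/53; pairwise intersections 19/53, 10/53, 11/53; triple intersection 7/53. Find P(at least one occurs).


P(A∪B∪C) = P(A)+P(B)+P(C) - P(AB)-P(AC)-P(BC) + P(ABC)
= 23/53+23/53+18/53 - 19/53-10/53-11/53 + 7/53
= 31/53

31/53


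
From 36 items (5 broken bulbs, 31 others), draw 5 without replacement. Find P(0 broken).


P(X=0) = C(5,0)*C(31,5) / C(36,5)
= 1*169911 / 376992
= 169911/376992 = 2697/5984

2697/5984


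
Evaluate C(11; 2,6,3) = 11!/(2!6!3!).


11! = 39916800
Denominator: 2!=2 * 6!=720 * 3!=6
Coefficient = 39916800 / 8640 = 4620

4620


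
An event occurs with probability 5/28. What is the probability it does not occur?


P(A') = 1 - P(A) = 1 - 5/28 = 23/28

23/28


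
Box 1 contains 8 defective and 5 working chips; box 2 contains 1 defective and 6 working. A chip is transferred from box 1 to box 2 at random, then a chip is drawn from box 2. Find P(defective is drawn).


P(transfer defective) = 8/13; P(transfer working) = 5/13
If defective transferred: Urn II has 2 defective of 8, so P(defective|defective moved) = 1/4
If working transferred: Urn II has 1 defective of 8, so P(defective|working moved) = 1/8
By total probability: P(defective) = 8/13*1/4 + 5/13*1/8 = 21/104

21/104


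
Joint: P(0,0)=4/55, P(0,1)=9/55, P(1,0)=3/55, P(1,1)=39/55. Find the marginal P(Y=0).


P(Y=0) = P(0,0)+P(1,0) = 4/55 + 3/55 = 7/55

7/55


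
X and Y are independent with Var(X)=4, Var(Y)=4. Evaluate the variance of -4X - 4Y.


Independence => Cov(X,Y)=0
Var(-4X - 4Y) = (-4)^2*Var(X) + (-4)^2*Var(Y)
= 16*4 + 16*4 = 128

128


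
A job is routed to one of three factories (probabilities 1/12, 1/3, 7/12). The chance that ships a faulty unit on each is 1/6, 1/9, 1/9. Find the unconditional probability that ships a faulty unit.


P(A) = P(A|B1)P(B1) + P(A|B2)P(B2) + P(A|B3)P(B3)
= 1/6*1/12 + 1/9*1/3 + 1/9*7/12
= 1/72 + 1/27 + 7/108 = 25/216

25/216


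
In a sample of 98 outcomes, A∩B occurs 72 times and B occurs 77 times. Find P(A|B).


P(A|B) = P(A∩B)/P(B) = (72/98)/(77/98) = 72/77

72/77


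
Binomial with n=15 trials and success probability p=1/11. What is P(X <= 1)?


P(X<=1) = P(X=0) + P(X=1)
= 1000000000000000/4177248169415651 + 1500000000000000/4177248169415651
= 2500000000000000/4177248169415651

2500000000000000/4177248169415651


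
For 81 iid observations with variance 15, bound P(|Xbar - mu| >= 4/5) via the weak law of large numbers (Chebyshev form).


Var(Xbar) = Var(X)/n = 15/81
Chebyshev: P(|Xbar-mu| >= 4/5) <= Var(Xbar)/(4/5)^2 = (5/27)/(16/25) = 125/432

125/432


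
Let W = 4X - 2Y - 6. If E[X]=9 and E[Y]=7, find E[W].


E[4X - 2Y - 6] = 4*E[X] - 2*E[Y] - 6
= (4)*(9) + (-2)*(7) + (-6)
= 36 - 14 - 6 = 16

16


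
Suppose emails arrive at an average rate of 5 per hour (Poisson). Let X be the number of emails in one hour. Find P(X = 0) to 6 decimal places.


P(X=0) = e^(-5) * 5^0 / 0!
≈ 0.006737946999 * 1 / 1
≈ 0.006738

0.006738


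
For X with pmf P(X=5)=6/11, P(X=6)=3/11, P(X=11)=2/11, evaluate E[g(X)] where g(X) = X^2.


E[X^2] = sum(g(x)*P(x))
= 25*6/11 + 36*3/11 + 121*2/11
= 500/11

500/11


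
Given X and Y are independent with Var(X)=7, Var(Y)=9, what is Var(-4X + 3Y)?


Independence => Cov(X,Y)=0
Var(-4X + 3Y) = (-4)^2*Var(X) + 3^2*Var(Y)
= 16*7 + 9*9 = 193

193


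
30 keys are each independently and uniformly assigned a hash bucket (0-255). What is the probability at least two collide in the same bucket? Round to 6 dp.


P(all different) = prod((256-i)/256 for i=0..29) = 0.170584
P(at least one match) = 1 - 0.170584 = 0.829416

0.829416


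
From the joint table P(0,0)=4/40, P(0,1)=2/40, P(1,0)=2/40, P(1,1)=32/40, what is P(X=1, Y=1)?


Read from table: P(X=1, Y=1) = 32/40 = 4/5

4/5


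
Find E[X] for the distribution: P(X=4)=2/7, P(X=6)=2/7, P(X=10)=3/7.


E[X] = sum(x * P(x))
= 4*2/7 + 6*2/7 + 10*3/7
= 50/7

50/7


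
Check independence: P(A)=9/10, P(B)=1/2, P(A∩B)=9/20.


P(A)*P(B) = 9/10*1/2 = 9/20
P(A∩B) = 9/20, which equals P(A)P(B), so independent

Yes, A and B are independent


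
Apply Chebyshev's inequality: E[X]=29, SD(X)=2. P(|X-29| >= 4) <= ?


k = 4/2 = 2
Chebyshev: P(|X-mu| >= k*sigma) <= 1/k^2 = 1/2^2 = 1/4

1/4


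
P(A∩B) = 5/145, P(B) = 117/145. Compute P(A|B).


P(A|B) = P(A∩B)/P(B) = (5/145)/(117/145) = 5/117

5/117


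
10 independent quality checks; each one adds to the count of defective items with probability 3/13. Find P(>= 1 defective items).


P(at least one) = 1 - P(none)
P(none) = (1 - 3/13)^10 = (10/13)^10 = 10000000000/137858491849
P(at least one) = 1 - 10000000000/137858491849 = 127858491849/137858491849

127858491849/137858491849


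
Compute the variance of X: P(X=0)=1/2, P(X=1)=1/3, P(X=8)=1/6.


E[X] = 5/3, E[X^2] = 11
Var(X) = E[X^2] - (E[X])^2 = 11 - (5/3)^2 = 74/9

74/9


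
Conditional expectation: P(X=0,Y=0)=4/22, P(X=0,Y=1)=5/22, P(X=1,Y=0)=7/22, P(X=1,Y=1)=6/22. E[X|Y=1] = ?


P(Y=1) = 11/22
E[X|Y=1] = (0*5 + 1*6)/11 = 6/11

6/11


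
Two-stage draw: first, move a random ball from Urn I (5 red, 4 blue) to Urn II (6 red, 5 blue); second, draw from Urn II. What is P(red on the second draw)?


P(transfer red) = 5/9; P(transfer blue) = 4/9
If red transferred: Urn II has 7 red of 12, so P(red|red moved) = 7/12
If blue transferred: Urn II has 6 red of 12, so P(red|blue moved) = 1/2
By total probability: P(red) = 5/9*7/12 + 4/9*1/2 = 59/108

59/108


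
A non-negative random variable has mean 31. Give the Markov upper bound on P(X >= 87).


Markov: P(X >= a) <= E[X]/a
P(X >= 87) <= 31/87

31/87


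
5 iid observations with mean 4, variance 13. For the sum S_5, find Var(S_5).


By independence, Var(S_n) = n*Var(X_1) = 5*13 = 65

65


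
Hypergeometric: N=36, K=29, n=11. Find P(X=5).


P(X=5) = C(29,5)*C(7,6) / C(36,11)
= 118755*7 / 600805296
= 831285/600805296 = 35/25296

35/25296


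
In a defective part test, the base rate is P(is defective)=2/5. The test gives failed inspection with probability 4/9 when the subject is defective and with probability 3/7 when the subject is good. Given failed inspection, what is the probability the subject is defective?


P(A) = P(A|B)P(B) + P(A|B')P(B') = 4/9*2/5 + 3/7*3/5 = 137/315
P(B|A) = P(A|B)P(B)/P(A) = (8/45)/(137/315) = 56/137

56/137
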